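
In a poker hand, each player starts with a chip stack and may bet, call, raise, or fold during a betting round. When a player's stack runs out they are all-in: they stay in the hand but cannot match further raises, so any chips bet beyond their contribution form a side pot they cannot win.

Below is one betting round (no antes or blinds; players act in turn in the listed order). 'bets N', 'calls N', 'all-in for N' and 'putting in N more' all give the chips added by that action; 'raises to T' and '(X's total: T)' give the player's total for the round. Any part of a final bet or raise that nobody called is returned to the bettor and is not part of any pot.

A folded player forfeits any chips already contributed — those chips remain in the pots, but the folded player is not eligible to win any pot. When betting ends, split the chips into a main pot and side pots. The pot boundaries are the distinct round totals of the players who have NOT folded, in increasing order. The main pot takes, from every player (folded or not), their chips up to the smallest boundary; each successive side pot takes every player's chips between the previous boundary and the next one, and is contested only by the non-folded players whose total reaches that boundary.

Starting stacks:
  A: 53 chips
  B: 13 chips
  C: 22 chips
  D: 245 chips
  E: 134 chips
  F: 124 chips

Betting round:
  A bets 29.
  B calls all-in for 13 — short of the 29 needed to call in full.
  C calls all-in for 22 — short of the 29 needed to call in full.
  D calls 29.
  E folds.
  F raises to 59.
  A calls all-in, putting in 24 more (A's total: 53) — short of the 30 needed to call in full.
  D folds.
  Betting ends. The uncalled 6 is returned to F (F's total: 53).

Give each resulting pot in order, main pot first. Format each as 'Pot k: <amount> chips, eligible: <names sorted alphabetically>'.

Contributions (after 6 returned to F): A=53, B=13, C=22, D=29, F=53
Folded: D, E
Pot levels (distinct totals of non-folded players): 13, 22, 53
Layer 1-13: 13 each from A, B, C, D, F = 13*5 = 65 chips; eligible A, B, C, F
Layer 14-22: 9 each from A, C, D, F = 9*4 = 36 chips; eligible A, C, F
Layer 23-53: A 31 + D 7 + F 31 = 69 chips; eligible A, F

Pot 1: 65 chips, eligible: A, B, C, F
Pot 2: 36 chips, eligible: A, C, F
Pot 3: 69 chips, eligible: A, F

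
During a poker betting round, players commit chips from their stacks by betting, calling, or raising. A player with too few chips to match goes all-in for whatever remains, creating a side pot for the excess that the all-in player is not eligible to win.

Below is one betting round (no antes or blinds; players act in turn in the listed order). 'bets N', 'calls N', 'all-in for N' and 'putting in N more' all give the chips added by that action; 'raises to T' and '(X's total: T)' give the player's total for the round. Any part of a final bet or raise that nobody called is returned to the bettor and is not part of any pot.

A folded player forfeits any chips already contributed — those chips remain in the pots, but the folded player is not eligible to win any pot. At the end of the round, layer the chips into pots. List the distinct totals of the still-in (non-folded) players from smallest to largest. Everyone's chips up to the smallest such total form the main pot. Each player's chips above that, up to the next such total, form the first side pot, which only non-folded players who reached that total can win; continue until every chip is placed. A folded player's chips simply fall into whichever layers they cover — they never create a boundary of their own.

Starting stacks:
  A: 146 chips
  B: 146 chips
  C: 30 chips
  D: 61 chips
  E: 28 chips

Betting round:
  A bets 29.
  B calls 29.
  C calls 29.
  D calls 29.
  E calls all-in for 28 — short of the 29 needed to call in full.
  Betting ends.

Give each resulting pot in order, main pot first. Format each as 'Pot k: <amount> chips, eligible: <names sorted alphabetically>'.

Pot 1: 140 chips, eligible: A, B, C, D, E
Pot 2: 4 chips, eligible: A, B, C, D

Derivation:
Contributions: A=29, B=29, C=29, D=29, E=28
Pot levels (distinct totals of non-folded players): 28, 29
Layer 1-28: 28 each from A, B, C, D, E = 28*5 = 140 chips; eligible A, B, C, D, E
Layer 29-29: 1 each from A, B, C, D = 1*4 = 4 chips; eligible A, B, C, D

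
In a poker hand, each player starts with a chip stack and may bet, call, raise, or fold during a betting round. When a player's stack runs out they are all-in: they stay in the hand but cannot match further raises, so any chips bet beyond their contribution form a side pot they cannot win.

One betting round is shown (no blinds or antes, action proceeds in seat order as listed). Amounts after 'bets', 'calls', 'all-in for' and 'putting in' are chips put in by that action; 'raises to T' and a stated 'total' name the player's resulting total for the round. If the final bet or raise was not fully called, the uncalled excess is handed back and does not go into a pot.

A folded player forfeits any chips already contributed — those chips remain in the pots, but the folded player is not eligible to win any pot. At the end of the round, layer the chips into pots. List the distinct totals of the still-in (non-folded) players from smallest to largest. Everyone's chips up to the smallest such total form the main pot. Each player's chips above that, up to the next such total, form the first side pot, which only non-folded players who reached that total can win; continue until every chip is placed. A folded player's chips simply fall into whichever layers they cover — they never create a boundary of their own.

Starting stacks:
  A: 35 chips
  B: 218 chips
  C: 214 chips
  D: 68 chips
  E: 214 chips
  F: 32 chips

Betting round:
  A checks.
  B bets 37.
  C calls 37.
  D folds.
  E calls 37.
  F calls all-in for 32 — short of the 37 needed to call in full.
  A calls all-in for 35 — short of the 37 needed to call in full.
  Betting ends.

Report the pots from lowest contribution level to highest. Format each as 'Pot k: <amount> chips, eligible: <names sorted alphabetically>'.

Contributions: A=35, B=37, C=37, E=37, F=32
Folded: D
Pot levels (distinct totals of non-folded players): 32, 35, 37
Layer 1-32: 32 each from A, B, C, E, F = 32*5 = 160 chips; eligible A, B, C, E, F
Layer 33-35: 3 each from A, B, C, E = 3*4 = 12 chips; eligible A, B, C, E
Layer 36-37: 2 each from B, C, E = 2*3 = 6 chips; eligible B, C, E

Pot 1: 160 chips, eligible: A, B, C, E, F
Pot 2: 12 chips, eligible: A, B, C, E
Pot 3: 6 chips, eligible: B, C, E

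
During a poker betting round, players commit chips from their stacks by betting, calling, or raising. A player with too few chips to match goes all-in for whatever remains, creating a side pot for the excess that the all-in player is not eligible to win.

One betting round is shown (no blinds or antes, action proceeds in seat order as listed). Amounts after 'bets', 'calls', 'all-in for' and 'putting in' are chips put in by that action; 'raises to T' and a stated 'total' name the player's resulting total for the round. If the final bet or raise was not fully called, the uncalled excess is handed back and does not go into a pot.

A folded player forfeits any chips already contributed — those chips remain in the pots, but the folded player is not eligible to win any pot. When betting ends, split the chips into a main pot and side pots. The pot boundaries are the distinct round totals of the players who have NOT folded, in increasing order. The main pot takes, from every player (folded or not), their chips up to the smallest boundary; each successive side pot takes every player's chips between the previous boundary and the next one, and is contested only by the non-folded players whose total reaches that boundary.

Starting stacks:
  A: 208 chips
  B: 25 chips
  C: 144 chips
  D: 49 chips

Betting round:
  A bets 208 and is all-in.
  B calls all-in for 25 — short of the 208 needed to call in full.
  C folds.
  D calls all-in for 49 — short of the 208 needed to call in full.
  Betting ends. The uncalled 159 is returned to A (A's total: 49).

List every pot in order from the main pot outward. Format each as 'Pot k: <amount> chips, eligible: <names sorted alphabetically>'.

Pot 1: 75 chips, eligible: A, B, D
Pot 2: 48 chips, eligible: A, D

Derivation:
Contributions (after 159 returned to A): A=49, B=25, D=49
Folded: C
Pot levels (distinct totals of non-folded players): 25, 49
Layer 1-25: 25 each from A, B, D = 25*3 = 75 chips; eligible A, B, D
Layer 26-49: 24 each from A, D = 24*2 = 48 chips; eligible A, D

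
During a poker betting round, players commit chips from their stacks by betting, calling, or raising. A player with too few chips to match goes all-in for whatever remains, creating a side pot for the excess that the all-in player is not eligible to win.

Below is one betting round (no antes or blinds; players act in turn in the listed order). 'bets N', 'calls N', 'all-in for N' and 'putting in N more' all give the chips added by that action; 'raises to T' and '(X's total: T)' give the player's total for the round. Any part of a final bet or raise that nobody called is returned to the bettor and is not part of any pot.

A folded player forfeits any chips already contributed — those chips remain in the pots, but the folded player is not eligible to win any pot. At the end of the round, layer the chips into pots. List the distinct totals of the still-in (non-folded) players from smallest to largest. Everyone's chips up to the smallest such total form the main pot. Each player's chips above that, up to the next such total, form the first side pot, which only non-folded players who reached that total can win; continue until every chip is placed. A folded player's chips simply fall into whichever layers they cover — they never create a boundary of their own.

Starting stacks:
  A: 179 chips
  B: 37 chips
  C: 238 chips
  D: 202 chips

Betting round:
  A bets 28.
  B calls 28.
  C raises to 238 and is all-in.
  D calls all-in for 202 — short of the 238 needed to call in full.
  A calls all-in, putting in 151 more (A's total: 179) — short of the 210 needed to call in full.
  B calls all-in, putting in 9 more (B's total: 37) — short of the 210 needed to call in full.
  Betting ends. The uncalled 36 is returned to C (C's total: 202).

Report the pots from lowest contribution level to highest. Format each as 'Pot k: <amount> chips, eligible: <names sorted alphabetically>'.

Pot 1: 148 chips, eligible: A, B, C, D
Pot 2: 426 chips, eligible: A, C, D
Pot 3: 46 chips, eligible: C, D

Derivation:
Contributions (after 36 returned to C): A=179, B=37, C=202, D=202
Pot levels (distinct totals of non-folded players): 37, 179, 202
Layer 1-37: 37 each from A, B, C, D = 37*4 = 148 chips; eligible A, B, C, D
Layer 38-179: 142 each from A, C, D = 142*3 = 426 chips; eligible A, C, D
Layer 180-202: 23 each from C, D = 23*2 = 46 chips; eligible C, D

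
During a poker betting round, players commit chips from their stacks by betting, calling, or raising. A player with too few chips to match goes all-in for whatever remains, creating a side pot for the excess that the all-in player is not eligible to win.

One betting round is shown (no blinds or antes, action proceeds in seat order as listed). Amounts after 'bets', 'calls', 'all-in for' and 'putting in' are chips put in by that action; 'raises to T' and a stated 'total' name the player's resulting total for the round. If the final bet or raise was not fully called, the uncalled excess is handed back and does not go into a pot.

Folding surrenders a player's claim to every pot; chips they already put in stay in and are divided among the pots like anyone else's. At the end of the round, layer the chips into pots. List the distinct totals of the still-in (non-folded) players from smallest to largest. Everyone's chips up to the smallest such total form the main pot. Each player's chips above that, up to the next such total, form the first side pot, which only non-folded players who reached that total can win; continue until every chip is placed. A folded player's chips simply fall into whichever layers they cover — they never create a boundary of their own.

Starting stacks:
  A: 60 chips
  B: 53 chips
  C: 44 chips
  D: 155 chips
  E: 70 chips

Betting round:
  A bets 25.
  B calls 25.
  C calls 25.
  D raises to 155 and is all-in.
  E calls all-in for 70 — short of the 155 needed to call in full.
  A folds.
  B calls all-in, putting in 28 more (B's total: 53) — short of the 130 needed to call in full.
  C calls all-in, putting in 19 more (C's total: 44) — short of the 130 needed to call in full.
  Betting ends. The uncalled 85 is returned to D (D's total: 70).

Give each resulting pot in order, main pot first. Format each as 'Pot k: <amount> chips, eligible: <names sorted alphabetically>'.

Contributions (after 85 returned to D): A=25, B=53, C=44, D=70, E=70
Folded: A
Pot levels (distinct totals of non-folded players): 44, 53, 70
Layer 1-44: A 25 + B 44 + C 44 + D 44 + E 44 = 201 chips; eligible B, C, D, E
Layer 45-53: 9 each from B, D, E = 9*3 = 27 chips; eligible B, D, E
Layer 54-70: 17 each from D, E = 17*2 = 34 chips; eligible D, E

Pot 1: 201 chips, eligible: B, C, D, E
Pot 2: 27 chips, eligible: B, D, E
Pot 3: 34 chips, eligible: D, E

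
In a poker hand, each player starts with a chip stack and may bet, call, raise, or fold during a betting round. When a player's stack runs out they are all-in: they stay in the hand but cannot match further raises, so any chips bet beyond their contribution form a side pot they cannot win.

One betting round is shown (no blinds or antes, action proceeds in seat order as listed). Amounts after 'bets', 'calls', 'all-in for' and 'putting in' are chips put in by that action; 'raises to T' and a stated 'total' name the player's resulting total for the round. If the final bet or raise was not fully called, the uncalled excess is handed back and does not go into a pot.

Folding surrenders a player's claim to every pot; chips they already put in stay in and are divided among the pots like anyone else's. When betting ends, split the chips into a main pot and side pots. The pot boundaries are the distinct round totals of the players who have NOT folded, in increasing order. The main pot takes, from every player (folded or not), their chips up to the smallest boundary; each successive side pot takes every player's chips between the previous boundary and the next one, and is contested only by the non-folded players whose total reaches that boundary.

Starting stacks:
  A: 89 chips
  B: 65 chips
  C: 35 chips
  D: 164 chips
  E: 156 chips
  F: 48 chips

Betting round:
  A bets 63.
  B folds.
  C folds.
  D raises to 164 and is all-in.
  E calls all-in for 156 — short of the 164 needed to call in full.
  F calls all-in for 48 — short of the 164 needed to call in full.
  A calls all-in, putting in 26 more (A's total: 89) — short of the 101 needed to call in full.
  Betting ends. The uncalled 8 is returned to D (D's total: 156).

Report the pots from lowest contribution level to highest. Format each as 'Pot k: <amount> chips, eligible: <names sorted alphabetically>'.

Pot 1: 192 chips, eligible: A, D, E, F
Pot 2: 123 chips, eligible: A, D, E
Pot 3: 134 chips, eligible: D, E

Derivation:
Contributions (after 8 returned to D): A=89, D=156, E=156, F=48
Folded: B, C
Pot levels (distinct totals of non-folded players): 48, 89, 156
Layer 1-48: 48 each from A, D, E, F = 48*4 = 192 chips; eligible A, D, E, F
Layer 49-89: 41 each from A, D, E = 41*3 = 123 chips; eligible A, D, E
Layer 90-156: 67 each from D, E = 67*2 = 134 chips; eligible D, E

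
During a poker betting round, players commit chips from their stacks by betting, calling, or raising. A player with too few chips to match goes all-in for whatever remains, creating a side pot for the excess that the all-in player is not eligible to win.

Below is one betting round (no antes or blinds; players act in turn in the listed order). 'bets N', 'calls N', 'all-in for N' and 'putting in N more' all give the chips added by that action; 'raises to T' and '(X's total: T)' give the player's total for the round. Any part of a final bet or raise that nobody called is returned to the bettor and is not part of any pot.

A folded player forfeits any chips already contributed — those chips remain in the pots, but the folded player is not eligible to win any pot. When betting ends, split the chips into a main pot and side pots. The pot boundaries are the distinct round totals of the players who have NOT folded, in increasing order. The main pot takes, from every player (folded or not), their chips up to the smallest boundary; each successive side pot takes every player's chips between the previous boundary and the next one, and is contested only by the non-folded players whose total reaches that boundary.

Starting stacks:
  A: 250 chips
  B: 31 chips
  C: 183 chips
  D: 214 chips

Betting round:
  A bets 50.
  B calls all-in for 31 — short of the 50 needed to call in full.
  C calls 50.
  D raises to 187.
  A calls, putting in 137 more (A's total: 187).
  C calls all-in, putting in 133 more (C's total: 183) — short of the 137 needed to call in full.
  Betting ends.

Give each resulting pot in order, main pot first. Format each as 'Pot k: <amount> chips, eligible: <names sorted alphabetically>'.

Pot 1: 124 chips, eligible: A, B, C, D
Pot 2: 456 chips, eligible: A, C, D
Pot 3: 8 chips, eligible: A, D

Derivation:
Contributions: A=187, B=31, C=183, D=187
Pot levels (distinct totals of non-folded players): 31, 183, 187
Layer 1-31: 31 each from A, B, C, D = 31*4 = 124 chips; eligible A, B, C, D
Layer 32-183: 152 each from A, C, D = 152*3 = 456 chips; eligible A, C, D
Layer 184-187: 4 each from A, D = 4*2 = 8 chips; eligible A, D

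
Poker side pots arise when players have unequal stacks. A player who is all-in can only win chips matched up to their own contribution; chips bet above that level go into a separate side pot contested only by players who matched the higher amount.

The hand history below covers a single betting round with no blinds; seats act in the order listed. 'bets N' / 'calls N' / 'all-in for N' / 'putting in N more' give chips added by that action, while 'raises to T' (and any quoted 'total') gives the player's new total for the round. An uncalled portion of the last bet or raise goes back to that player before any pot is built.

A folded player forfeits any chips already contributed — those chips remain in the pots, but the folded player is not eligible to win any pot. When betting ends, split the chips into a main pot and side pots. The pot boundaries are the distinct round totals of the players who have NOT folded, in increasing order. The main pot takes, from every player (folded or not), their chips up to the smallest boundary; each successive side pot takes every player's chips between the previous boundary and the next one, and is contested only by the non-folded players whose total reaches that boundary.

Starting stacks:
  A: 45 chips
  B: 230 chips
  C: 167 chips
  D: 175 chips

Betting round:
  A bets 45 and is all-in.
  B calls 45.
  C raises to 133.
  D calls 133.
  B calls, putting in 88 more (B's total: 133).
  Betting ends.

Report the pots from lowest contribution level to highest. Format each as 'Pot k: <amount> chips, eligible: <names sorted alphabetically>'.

Contributions: A=45, B=133, C=133, D=133
Pot levels (distinct totals of non-folded players): 45, 133
Layer 1-45: 45 each from A, B, C, D = 45*4 = 180 chips; eligible A, B, C, D
Layer 46-133: 88 each from B, C, D = 88*3 = 264 chips; eligible B, C, D

Pot 1: 180 chips, eligible: A, B, C, D
Pot 2: 264 chips, eligible: B, C, D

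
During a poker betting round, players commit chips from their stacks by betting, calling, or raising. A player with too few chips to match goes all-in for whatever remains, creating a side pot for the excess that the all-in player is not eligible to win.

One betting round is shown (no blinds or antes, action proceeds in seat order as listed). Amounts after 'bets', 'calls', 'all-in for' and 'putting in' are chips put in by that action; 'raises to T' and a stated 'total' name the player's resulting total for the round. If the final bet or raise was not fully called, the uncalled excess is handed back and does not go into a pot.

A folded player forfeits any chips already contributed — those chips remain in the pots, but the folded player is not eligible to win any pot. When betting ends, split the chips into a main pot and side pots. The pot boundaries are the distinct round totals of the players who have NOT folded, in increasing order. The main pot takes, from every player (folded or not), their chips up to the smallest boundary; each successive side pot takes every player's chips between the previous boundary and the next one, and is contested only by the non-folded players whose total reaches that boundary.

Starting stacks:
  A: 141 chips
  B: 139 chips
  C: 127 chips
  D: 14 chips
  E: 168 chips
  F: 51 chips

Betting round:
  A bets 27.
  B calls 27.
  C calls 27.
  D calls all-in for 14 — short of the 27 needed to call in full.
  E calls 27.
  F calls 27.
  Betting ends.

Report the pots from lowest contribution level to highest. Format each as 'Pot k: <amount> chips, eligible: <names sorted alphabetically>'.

Pot 1: 84 chips, eligible: A, B, C, D, E, F
Pot 2: 65 chips, eligible: A, B, C, E, F

Derivation:
Contributions: A=27, B=27, C=27, D=14, E=27, F=27
Pot levels (distinct totals of non-folded players): 14, 27
Layer 1-14: 14 each from A, B, C, D, E, F = 14*6 = 84 chips; eligible A, B, C, D, E, F
Layer 15-27: 13 each from A, B, C, E, F = 13*5 = 65 chips; eligible A, B, C, E, F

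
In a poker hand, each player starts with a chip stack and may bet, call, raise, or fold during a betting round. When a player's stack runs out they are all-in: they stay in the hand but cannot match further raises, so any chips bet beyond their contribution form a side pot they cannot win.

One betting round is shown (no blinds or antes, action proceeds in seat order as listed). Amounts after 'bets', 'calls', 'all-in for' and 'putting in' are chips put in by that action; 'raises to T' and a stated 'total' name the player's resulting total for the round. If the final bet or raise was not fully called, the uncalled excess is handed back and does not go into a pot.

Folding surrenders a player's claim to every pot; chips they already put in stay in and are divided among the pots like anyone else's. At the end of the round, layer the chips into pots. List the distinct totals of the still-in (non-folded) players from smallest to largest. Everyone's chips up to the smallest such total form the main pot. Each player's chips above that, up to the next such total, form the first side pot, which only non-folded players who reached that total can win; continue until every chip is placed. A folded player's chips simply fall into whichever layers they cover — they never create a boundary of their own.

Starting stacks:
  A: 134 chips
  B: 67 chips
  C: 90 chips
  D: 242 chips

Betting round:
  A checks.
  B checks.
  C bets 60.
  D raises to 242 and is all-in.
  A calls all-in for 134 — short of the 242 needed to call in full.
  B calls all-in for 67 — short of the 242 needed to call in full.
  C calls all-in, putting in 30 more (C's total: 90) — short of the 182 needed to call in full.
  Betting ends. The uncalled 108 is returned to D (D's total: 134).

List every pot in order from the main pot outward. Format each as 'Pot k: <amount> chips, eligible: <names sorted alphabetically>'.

Contributions (after 108 returned to D): A=134, B=67, C=90, D=134
Pot levels (distinct totals of non-folded players): 67, 90, 134
Layer 1-67: 67 each from A, B, C, D = 67*4 = 268 chips; eligible A, B, C, D
Layer 68-90: 23 each from A, C, D = 23*3 = 69 chips; eligible A, C, D
Layer 91-134: 44 each from A, D = 44*2 = 88 chips; eligible A, D

Pot 1: 268 chips, eligible: A, B, C, D
Pot 2: 69 chips, eligible: A, C, D
Pot 3: 88 chips, eligible: A, D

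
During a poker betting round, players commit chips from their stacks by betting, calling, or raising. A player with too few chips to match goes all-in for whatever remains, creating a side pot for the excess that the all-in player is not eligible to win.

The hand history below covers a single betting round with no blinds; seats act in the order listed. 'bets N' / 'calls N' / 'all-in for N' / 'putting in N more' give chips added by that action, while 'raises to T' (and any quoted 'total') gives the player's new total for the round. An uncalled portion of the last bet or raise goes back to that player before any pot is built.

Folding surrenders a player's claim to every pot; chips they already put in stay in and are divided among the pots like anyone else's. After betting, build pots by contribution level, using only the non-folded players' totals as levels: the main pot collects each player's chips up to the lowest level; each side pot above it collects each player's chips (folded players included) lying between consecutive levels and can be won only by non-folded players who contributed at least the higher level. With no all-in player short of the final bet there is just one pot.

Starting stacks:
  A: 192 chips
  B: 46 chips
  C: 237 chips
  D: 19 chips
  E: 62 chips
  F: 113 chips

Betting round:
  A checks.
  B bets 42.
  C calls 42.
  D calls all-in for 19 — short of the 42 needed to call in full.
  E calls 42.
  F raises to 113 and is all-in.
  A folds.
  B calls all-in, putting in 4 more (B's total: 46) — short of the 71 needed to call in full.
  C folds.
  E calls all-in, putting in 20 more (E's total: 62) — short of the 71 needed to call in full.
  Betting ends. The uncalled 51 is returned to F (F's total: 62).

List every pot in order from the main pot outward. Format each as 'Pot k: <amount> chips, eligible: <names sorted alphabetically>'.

Pot 1: 95 chips, eligible: B, D, E, F
Pot 2: 104 chips, eligible: B, E, F
Pot 3: 32 chips, eligible: E, F

Derivation:
Contributions (after 51 returned to F): B=46, C=42, D=19, E=62, F=62
Folded: A, C
Pot levels (distinct totals of non-folded players): 19, 46, 62
Layer 1-19: 19 each from B, C, D, E, F = 19*5 = 95 chips; eligible B, D, E, F
Layer 20-46: B 27 + C 23 + E 27 + F 27 = 104 chips; eligible B, E, F
Layer 47-62: 16 each from E, F = 16*2 = 32 chips; eligible E, F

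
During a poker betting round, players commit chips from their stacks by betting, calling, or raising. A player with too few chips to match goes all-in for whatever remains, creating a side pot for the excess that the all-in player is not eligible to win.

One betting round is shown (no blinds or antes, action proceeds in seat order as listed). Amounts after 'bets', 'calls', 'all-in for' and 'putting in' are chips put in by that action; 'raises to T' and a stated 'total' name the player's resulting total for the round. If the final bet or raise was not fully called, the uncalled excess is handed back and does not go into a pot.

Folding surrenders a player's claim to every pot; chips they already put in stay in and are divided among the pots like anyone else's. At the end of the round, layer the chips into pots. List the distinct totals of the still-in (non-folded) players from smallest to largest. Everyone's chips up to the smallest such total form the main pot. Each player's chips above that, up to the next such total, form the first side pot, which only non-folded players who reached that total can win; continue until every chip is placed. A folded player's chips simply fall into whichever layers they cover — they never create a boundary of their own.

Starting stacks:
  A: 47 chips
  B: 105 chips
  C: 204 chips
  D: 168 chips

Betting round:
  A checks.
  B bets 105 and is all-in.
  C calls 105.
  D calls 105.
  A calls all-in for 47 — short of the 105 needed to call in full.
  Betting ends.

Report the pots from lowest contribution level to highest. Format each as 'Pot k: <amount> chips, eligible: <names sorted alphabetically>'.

Contributions: A=47, B=105, C=105, D=105
Pot levels (distinct totals of non-folded players): 47, 105
Layer 1-47: 47 each from A, B, C, D = 47*4 = 188 chips; eligible A, B, C, D
Layer 48-105: 58 each from B, C, D = 58*3 = 174 chips; eligible B, C, D

Pot 1: 188 chips, eligible: A, B, C, D
Pot 2: 174 chips, eligible: B, C, D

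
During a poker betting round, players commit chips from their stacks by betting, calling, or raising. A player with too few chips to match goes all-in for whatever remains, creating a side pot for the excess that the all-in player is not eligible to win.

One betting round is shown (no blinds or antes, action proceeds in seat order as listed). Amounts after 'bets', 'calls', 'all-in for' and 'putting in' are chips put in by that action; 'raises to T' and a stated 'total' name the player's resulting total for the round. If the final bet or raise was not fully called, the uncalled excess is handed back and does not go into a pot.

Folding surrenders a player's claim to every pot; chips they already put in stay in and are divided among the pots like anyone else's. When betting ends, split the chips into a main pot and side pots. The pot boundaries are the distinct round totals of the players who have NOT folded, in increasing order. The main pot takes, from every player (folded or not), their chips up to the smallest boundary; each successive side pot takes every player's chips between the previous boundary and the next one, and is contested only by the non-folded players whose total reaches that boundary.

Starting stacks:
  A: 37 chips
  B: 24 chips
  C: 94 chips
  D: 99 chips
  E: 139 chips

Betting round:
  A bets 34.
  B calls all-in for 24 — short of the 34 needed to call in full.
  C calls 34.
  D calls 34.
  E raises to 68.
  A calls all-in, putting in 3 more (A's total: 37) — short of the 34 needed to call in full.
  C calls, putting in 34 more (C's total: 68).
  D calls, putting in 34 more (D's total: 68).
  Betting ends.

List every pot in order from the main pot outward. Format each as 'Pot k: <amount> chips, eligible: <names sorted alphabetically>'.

Pot 1: 120 chips, eligible: A, B, C, D, E
Pot 2: 52 chips, eligible: A, C, D, E
Pot 3: 93 chips, eligible: C, D, E

Derivation:
Contributions: A=37, B=24, C=68, D=68, E=68
Pot levels (distinct totals of non-folded players): 24, 37, 68
Layer 1-24: 24 each from A, B, C, D, E = 24*5 = 120 chips; eligible A, B, C, D, E
Layer 25-37: 13 each from A, C, D, E = 13*4 = 52 chips; eligible A, C, D, E
Layer 38-68: 31 each from C, D, E = 31*3 = 93 chips; eligible C, D, E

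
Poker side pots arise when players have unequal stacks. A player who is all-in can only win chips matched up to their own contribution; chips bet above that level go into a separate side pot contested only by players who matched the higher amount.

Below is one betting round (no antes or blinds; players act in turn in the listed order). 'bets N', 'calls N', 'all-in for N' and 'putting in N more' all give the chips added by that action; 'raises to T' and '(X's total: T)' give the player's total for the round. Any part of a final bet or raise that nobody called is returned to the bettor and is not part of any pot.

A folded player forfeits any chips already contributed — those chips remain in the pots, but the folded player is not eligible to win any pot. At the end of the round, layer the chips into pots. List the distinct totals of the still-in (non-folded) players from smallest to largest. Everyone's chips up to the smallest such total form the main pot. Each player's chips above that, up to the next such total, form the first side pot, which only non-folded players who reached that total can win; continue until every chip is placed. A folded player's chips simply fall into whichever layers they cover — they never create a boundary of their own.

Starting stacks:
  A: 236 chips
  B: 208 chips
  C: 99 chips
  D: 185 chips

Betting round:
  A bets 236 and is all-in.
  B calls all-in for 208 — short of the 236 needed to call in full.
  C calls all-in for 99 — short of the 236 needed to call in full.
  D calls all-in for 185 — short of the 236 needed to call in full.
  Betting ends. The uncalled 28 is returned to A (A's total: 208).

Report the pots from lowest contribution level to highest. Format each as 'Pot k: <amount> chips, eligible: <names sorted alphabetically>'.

Contributions (after 28 returned to A): A=208, B=208, C=99, D=185
Pot levels (distinct totals of non-folded players): 99, 185, 208
Layer 1-99: 99 each from A, B, C, D = 99*4 = 396 chips; eligible A, B, C, D
Layer 100-185: 86 each from A, B, D = 86*3 = 258 chips; eligible A, B, D
Layer 186-208: 23 each from A, B = 23*2 = 46 chips; eligible A, B

Pot 1: 396 chips, eligible: A, B, C, D
Pot 2: 258 chips, eligible: A, B, D
Pot 3: 46 chips, eligible: A, B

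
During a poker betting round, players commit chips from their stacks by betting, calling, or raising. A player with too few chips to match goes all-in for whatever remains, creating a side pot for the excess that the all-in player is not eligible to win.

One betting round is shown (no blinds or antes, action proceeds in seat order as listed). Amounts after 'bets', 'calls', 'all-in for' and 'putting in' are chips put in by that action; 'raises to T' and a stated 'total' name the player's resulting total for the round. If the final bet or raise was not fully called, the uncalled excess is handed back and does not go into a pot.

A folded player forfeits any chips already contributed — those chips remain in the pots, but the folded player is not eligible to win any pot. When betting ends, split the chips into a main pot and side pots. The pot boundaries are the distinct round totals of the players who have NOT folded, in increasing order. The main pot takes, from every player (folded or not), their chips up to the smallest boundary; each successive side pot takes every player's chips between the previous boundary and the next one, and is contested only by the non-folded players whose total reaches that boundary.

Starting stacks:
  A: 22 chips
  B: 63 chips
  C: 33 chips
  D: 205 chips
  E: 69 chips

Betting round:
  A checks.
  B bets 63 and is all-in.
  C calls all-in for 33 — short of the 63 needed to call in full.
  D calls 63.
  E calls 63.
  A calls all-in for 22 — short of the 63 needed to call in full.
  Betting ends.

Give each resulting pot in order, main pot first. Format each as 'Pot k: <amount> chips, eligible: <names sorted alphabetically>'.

Contributions: A=22, B=63, C=33, D=63, E=63
Pot levels (distinct totals of non-folded players): 22, 33, 63
Layer 1-22: 22 each from A, B, C, D, E = 22*5 = 110 chips; eligible A, B, C, D, E
Layer 23-33: 11 each from B, C, D, E = 11*4 = 44 chips; eligible B, C, D, E
Layer 34-63: 30 each from B, D, E = 30*3 = 90 chips; eligible B, D, E

Pot 1: 110 chips, eligible: A, B, C, D, E
Pot 2: 44 chips, eligible: B, C, D, E
Pot 3: 90 chips, eligible: B, D, E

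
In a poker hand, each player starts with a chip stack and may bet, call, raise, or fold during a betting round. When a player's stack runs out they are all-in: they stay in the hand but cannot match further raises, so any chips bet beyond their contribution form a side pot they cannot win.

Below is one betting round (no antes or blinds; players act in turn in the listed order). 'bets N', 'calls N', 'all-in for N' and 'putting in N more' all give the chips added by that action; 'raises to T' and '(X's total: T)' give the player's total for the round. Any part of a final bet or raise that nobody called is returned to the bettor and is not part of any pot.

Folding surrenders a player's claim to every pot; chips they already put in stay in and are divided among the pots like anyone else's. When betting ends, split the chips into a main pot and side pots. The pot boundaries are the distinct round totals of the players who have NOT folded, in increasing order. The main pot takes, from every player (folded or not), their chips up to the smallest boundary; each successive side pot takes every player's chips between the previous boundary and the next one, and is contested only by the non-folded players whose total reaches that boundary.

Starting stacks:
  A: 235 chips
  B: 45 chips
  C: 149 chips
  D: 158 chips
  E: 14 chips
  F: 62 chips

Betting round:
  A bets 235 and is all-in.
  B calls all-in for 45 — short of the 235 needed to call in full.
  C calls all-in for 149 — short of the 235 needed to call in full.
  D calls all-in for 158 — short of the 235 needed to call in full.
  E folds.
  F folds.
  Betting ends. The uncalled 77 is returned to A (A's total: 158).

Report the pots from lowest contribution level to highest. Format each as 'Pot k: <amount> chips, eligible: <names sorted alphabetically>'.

Pot 1: 180 chips, eligible: A, B, C, D
Pot 2: 312 chips, eligible: A, C, D
Pot 3: 18 chips, eligible: A, D

Derivation:
Contributions (after 77 returned to A): A=158, B=45, C=149, D=158
Folded: E, F
Pot levels (distinct totals of non-folded players): 45, 149, 158
Layer 1-45: 45 each from A, B, C, D = 45*4 = 180 chips; eligible A, B, C, D
Layer 46-149: 104 each from A, C, D = 104*3 = 312 chips; eligible A, C, D
Layer 150-158: 9 each from A, D = 9*2 = 18 chips; eligible A, D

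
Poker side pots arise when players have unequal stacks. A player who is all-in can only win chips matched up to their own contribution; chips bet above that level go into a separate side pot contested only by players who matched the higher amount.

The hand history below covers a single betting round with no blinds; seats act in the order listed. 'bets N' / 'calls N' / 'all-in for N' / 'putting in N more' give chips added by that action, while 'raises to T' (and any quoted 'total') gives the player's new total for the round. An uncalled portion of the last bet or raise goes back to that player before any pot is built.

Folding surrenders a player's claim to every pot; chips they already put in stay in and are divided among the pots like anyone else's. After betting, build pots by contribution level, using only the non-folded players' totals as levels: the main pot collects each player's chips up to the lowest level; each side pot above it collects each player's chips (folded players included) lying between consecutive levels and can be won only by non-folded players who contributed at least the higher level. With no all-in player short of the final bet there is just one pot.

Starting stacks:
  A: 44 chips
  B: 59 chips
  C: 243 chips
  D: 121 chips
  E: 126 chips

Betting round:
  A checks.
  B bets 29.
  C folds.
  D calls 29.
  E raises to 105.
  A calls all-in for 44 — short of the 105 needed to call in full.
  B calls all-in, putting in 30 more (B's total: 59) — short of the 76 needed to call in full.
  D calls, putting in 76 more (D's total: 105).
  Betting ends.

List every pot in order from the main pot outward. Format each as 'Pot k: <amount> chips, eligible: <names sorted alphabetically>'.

Contributions: A=44, B=59, D=105, E=105
Folded: C
Pot levels (distinct totals of non-folded players): 44, 59, 105
Layer 1-44: 44 each from A, B, D, E = 44*4 = 176 chips; eligible A, B, D, E
Layer 45-59: 15 each from B, D, E = 15*3 = 45 chips; eligible B, D, E
Layer 60-105: 46 each from D, E = 46*2 = 92 chips; eligible D, E

Pot 1: 176 chips, eligible: A, B, D, E
Pot 2: 45 chips, eligible: B, D, E
Pot 3: 92 chips, eligible: D, E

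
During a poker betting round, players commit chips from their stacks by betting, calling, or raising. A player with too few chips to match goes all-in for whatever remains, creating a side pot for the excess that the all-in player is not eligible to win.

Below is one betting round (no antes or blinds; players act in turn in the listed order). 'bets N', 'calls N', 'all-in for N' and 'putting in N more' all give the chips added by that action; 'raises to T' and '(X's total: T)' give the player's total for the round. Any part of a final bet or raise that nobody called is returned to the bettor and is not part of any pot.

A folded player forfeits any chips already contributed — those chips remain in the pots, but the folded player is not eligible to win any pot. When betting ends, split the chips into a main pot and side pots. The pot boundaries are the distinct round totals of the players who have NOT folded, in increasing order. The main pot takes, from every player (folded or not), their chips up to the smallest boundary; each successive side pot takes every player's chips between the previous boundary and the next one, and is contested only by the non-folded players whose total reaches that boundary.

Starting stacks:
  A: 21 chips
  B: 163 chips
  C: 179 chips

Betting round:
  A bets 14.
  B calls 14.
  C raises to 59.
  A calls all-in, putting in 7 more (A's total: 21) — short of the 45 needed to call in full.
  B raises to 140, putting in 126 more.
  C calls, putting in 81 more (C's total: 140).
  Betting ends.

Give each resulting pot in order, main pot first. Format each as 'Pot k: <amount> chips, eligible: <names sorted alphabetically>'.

Pot 1: 63 chips, eligible: A, B, C
Pot 2: 238 chips, eligible: B, C

Derivation:
Contributions: A=21, B=140, C=140
Pot levels (distinct totals of non-folded players): 21, 140
Layer 1-21: 21 each from A, B, C = 21*3 = 63 chips; eligible A, B, C
Layer 22-140: 119 each from B, C = 119*2 = 238 chips; eligible B, C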